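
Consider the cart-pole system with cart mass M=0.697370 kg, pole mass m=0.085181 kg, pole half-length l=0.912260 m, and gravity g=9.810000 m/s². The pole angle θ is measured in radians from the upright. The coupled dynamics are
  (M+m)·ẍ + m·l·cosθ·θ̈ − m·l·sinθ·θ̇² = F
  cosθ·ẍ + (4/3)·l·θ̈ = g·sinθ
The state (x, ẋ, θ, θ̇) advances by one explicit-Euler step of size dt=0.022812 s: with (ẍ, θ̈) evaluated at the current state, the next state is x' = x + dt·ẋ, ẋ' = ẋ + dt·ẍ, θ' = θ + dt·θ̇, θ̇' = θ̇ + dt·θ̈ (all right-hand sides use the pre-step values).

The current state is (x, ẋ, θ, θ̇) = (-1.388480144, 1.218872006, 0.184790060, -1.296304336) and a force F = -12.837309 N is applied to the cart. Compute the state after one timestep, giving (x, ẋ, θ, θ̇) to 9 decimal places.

(-1.360675236, 0.809784181, 0.155218765, -0.931900436)

sinθ=0.183740172, cosθ=0.982974847
temp = (F + m·l·θ̇²·sinθ)/(M+m) = (-12.837309 + 0.023992717)/0.782551 = -16.373777917
θ̈ = (g·sinθ − cosθ·temp)/(l·(4/3 − m·cos²θ/(M+m))) = 15.974219699
ẍ = temp − m·l·θ̈·cosθ/(M+m) = -17.933010043
Euler: x'=-1.388480144+0.022812·1.218872006=-1.360675236, ẋ'=1.218872006+0.022812·-17.933010043=0.809784181
       θ'=0.184790060+0.022812·-1.296304336=0.155218765, θ̇'=-1.296304336+0.022812·15.974219699=-0.931900436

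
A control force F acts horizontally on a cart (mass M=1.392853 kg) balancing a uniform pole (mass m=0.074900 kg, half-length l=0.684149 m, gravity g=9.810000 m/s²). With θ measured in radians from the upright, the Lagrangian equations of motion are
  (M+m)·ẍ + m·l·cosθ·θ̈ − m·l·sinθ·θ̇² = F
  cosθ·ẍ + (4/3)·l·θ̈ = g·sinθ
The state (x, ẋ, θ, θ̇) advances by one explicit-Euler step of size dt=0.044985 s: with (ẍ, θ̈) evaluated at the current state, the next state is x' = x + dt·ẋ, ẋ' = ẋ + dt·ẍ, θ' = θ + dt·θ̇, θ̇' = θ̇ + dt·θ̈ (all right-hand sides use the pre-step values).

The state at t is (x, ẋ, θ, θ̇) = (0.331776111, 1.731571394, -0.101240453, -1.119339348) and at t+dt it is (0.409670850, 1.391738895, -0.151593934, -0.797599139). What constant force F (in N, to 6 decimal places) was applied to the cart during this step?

F = -10.716813 N

ẍ = (ẋ'−ẋ)/dt = (1.391738895−1.731571394)/0.044985 = -7.554351
θ̈ = (θ̇'−θ̇)/dt = (-0.797599139−-1.119339348)/0.044985 = 7.152166
sinθ=-0.101068, cosθ=0.994880
F = (M+m)·ẍ + m·l·cosθ·θ̈ − m·l·sinθ·θ̇² = -11.087922 + 0.364620 − -0.006489 = -10.716813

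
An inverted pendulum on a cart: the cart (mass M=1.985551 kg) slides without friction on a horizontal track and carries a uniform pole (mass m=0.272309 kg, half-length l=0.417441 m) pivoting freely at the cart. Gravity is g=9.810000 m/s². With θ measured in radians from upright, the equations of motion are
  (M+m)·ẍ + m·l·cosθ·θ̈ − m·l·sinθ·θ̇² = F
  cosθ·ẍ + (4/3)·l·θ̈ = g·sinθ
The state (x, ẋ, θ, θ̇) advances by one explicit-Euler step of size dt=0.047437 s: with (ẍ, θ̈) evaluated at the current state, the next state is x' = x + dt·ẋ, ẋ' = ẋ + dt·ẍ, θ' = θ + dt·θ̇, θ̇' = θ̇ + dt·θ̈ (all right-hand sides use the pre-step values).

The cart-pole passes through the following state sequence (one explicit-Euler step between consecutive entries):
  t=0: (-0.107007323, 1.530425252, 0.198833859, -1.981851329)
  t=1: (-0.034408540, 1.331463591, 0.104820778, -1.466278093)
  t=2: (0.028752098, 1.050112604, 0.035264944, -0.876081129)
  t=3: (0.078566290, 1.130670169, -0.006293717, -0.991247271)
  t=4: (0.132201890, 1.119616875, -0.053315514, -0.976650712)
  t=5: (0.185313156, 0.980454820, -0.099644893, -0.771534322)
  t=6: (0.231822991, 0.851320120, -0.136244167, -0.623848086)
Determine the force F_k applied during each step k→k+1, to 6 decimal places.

step 0→1:
  ẍ = (ẋ'−ẋ)/dt = (1.331463591−1.530425252)/0.047437 = -4.194229
  θ̈ = (θ̇'−θ̇)/dt = (-1.466278093−-1.981851329)/0.047437 = 10.868589
  sinθ=0.197526, cosθ=0.980298
  F = (M+m)·ẍ + m·l·cosθ·θ̈ − m·l·sinθ·θ̇² = -9.469983 + 1.211123 − 0.088191 = -8.347051
step 1→2:
  ẍ = (ẋ'−ẋ)/dt = (1.050112604−1.331463591)/0.047437 = -5.931045
  θ̈ = (θ̇'−θ̇)/dt = (-0.876081129−-1.466278093)/0.047437 = 12.441701
  sinθ=0.104629, cosθ=0.994511
  F = (M+m)·ẍ + m·l·cosθ·θ̈ − m·l·sinθ·θ̇² = -13.391470 + 1.406522 − 0.025571 = -12.010518
step 2→3:
  ẍ = (ẋ'−ẋ)/dt = (1.130670169−1.050112604)/0.047437 = 1.698201
  θ̈ = (θ̇'−θ̇)/dt = (-0.991247271−-0.876081129)/0.047437 = -2.427770
  sinθ=0.035258, cosθ=0.999378
  F = (M+m)·ẍ + m·l·cosθ·θ̈ − m·l·sinθ·θ̇² = 3.834300 + -0.275800 − 0.003076 = 3.555424
step 3→4:
  ẍ = (ẋ'−ẋ)/dt = (1.119616875−1.130670169)/0.047437 = -0.233010
  θ̈ = (θ̇'−θ̇)/dt = (-0.976650712−-0.991247271)/0.047437 = 0.307704
  sinθ=-0.006294, cosθ=0.999980
  F = (M+m)·ẍ + m·l·cosθ·θ̈ − m·l·sinθ·θ̇² = -0.526104 + 0.034977 − -0.000703 = -0.490424
step 4→5:
  ẍ = (ẋ'−ẋ)/dt = (0.980454820−1.119616875)/0.047437 = -2.933618
  θ̈ = (θ̇'−θ̇)/dt = (-0.771534322−-0.976650712)/0.047437 = 4.323975
  sinθ=-0.053290, cosθ=0.998579
  F = (M+m)·ẍ + m·l·cosθ·θ̈ − m·l·sinθ·θ̇² = -6.623700 + 0.490821 − -0.005778 = -6.127101
step 5→6:
  ẍ = (ẋ'−ẋ)/dt = (0.851320120−0.980454820)/0.047437 = -2.722236
  θ̈ = (θ̇'−θ̇)/dt = (-0.623848086−-0.771534322)/0.047437 = 3.113313
  sinθ=-0.099480, cosθ=0.995040
  F = (M+m)·ẍ + m·l·cosθ·θ̈ − m·l·sinθ·θ̇² = -6.146427 + 0.352144 − -0.006731 = -5.787552

F_0 = -8.347051 N
F_1 = -12.010518 N
F_2 = 3.555424 N
F_3 = -0.490424 N
F_4 = -6.127101 N
F_5 = -5.787552 N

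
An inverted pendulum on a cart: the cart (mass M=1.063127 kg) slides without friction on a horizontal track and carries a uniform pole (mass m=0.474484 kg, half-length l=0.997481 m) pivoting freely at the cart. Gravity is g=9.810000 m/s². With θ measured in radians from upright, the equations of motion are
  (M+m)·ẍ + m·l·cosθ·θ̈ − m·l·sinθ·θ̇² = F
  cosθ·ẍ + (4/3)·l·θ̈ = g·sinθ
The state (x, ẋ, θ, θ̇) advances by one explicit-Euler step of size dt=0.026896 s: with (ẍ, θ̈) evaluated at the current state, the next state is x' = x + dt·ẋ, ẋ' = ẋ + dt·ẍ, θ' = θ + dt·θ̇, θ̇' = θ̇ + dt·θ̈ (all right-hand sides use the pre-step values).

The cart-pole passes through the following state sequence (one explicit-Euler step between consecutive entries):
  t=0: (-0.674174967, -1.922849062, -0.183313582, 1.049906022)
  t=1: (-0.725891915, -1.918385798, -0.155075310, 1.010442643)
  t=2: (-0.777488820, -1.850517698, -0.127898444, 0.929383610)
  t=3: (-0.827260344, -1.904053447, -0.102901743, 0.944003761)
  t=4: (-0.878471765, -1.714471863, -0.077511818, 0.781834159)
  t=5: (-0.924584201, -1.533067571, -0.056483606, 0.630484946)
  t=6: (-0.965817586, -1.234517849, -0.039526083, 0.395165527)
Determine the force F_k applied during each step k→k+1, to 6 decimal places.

step 0→1:
  ẍ = (ẋ'−ẋ)/dt = (-1.918385798−-1.922849062)/0.026896 = 0.165945
  θ̈ = (θ̇'−θ̇)/dt = (1.010442643−1.049906022)/0.026896 = -1.467258
  sinθ=-0.182289, cosθ=0.983245
  F = (M+m)·ẍ + m·l·cosθ·θ̈ − m·l·sinθ·θ̇² = 0.255159 + -0.682802 − -0.095101 = -0.332541
step 1→2:
  ẍ = (ẋ'−ẋ)/dt = (-1.850517698−-1.918385798)/0.026896 = 2.523353
  θ̈ = (θ̇'−θ̇)/dt = (0.929383610−1.010442643)/0.026896 = -3.013795
  sinθ=-0.154455, cosθ=0.988000
  F = (M+m)·ẍ + m·l·cosθ·θ̈ − m·l·sinθ·θ̇² = 3.879935 + -1.409279 − -0.074636 = 2.545293
step 2→3:
  ẍ = (ẋ'−ẋ)/dt = (-1.904053447−-1.850517698)/0.026896 = -1.990473
  θ̈ = (θ̇'−θ̇)/dt = (0.944003761−0.929383610)/0.026896 = 0.543581
  sinθ=-0.127550, cosθ=0.991832
  F = (M+m)·ẍ + m·l·cosθ·θ̈ − m·l·sinθ·θ̇² = -3.060572 + 0.255169 − -0.052143 = -2.753260
step 3→4:
  ẍ = (ẋ'−ẋ)/dt = (-1.714471863−-1.904053447)/0.026896 = 7.048691
  θ̈ = (θ̇'−θ̇)/dt = (0.781834159−0.944003761)/0.026896 = -6.029506
  sinθ=-0.102720, cosθ=0.994710
  F = (M+m)·ẍ + m·l·cosθ·θ̈ − m·l·sinθ·θ̇² = 10.838144 + -2.838602 − -0.043324 = 8.042866
step 4→5:
  ẍ = (ẋ'−ẋ)/dt = (-1.533067571−-1.714471863)/0.026896 = 6.744657
  θ̈ = (θ̇'−θ̇)/dt = (0.630484946−0.781834159)/0.026896 = -5.627202
  sinθ=-0.077434, cosθ=0.996997
  F = (M+m)·ẍ + m·l·cosθ·θ̈ − m·l·sinθ·θ̇² = 10.370659 + -2.655295 − -0.022402 = 7.737766
step 5→6:
  ẍ = (ẋ'−ẋ)/dt = (-1.234517849−-1.533067571)/0.026896 = 11.100153
  θ̈ = (θ̇'−θ̇)/dt = (0.395165527−0.630484946)/0.026896 = -8.749235
  sinθ=-0.056454, cosθ=0.998405
  F = (M+m)·ẍ + m·l·cosθ·θ̈ − m·l·sinθ·θ̇² = 17.067718 + -4.134311 − -0.010621 = 12.944028

F_0 = -0.332541 N
F_1 = 2.545293 N
F_2 = -2.753260 N
F_3 = 8.042866 N
F_4 = 7.737766 N
F_5 = 12.944028 N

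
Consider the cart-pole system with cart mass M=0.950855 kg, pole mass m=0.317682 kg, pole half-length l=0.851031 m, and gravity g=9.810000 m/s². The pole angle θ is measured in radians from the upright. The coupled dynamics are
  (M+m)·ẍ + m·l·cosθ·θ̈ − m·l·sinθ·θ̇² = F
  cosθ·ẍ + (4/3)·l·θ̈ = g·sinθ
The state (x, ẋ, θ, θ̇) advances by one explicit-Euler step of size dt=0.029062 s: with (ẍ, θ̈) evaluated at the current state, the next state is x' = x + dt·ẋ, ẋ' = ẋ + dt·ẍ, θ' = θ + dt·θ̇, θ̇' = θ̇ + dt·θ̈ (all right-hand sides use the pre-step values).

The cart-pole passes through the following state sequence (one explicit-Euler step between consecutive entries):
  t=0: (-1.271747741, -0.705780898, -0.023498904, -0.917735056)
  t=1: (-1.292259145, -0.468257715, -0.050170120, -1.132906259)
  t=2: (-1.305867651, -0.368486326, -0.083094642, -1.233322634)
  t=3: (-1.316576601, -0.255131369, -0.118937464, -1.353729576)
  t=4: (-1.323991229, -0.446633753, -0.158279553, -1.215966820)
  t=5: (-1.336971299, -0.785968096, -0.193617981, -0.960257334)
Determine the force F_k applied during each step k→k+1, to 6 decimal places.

step 0→1:
  ẍ = (ẋ'−ẋ)/dt = (-0.468257715−-0.705780898)/0.029062 = 8.172981
  θ̈ = (θ̇'−θ̇)/dt = (-1.132906259−-0.917735056)/0.029062 = -7.403868
  sinθ=-0.023497, cosθ=0.999724
  F = (M+m)·ẍ + m·l·cosθ·θ̈ − m·l·sinθ·θ̇² = 10.367729 + -2.001137 − -0.005350 = 8.371943
step 1→2:
  ẍ = (ẋ'−ẋ)/dt = (-0.368486326−-0.468257715)/0.029062 = 3.433053
  θ̈ = (θ̇'−θ̇)/dt = (-1.233322634−-1.132906259)/0.029062 = -3.455247
  sinθ=-0.050149, cosθ=0.998742
  F = (M+m)·ẍ + m·l·cosθ·θ̈ − m·l·sinθ·θ̇² = 4.354955 + -0.932975 − -0.017402 = 3.439381
step 2→3:
  ẍ = (ẋ'−ẋ)/dt = (-0.255131369−-0.368486326)/0.029062 = 3.900453
  θ̈ = (θ̇'−θ̇)/dt = (-1.353729576−-1.233322634)/0.029062 = -4.143106
  sinθ=-0.082999, cosθ=0.996550
  F = (M+m)·ẍ + m·l·cosθ·θ̈ − m·l·sinθ·θ̇² = 4.947869 + -1.116254 − -0.034132 = 3.865747
step 3→4:
  ẍ = (ẋ'−ẋ)/dt = (-0.446633753−-0.255131369)/0.029062 = -6.589443
  θ̈ = (θ̇'−θ̇)/dt = (-1.215966820−-1.353729576)/0.029062 = 4.740305
  sinθ=-0.118657, cosθ=0.992935
  F = (M+m)·ẍ + m·l·cosθ·θ̈ − m·l·sinθ·θ̇² = -8.358952 + 1.272522 − -0.058789 = -7.027641
step 4→5:
  ẍ = (ẋ'−ẋ)/dt = (-0.785968096−-0.446633753)/0.029062 = -11.676221
  θ̈ = (θ̇'−θ̇)/dt = (-0.960257334−-1.215966820)/0.029062 = 8.798757
  sinθ=-0.157619, cosθ=0.987500
  F = (M+m)·ẍ + m·l·cosθ·θ̈ − m·l·sinθ·θ̇² = -14.811719 + 2.349072 − -0.063007 = -12.399639

F_0 = 8.371943 N
F_1 = 3.439381 N
F_2 = 3.865747 N
F_3 = -7.027641 N
F_4 = -12.399639 N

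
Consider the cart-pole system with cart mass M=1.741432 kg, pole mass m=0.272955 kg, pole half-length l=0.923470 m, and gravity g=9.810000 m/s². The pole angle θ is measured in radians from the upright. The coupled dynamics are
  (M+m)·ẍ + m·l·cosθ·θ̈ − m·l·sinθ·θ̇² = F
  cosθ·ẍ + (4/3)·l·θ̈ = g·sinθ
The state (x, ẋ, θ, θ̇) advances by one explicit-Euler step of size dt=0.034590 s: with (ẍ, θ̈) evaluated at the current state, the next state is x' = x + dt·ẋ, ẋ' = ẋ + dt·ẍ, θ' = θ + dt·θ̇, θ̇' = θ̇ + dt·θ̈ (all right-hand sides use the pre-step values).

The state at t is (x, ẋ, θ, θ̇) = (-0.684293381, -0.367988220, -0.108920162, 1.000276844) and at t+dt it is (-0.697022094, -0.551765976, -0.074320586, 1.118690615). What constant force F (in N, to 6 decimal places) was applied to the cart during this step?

F = -9.817289 N

ẍ = (ẋ'−ẋ)/dt = (-0.551765976−-0.367988220)/0.034590 = -5.313031
θ̈ = (θ̇'−θ̇)/dt = (1.118690615−1.000276844)/0.034590 = 3.423353
sinθ=-0.108705, cosθ=0.994074
F = (M+m)·ẍ + m·l·cosθ·θ̈ − m·l·sinθ·θ̇² = -10.702501 + 0.857796 − -0.027416 = -9.817289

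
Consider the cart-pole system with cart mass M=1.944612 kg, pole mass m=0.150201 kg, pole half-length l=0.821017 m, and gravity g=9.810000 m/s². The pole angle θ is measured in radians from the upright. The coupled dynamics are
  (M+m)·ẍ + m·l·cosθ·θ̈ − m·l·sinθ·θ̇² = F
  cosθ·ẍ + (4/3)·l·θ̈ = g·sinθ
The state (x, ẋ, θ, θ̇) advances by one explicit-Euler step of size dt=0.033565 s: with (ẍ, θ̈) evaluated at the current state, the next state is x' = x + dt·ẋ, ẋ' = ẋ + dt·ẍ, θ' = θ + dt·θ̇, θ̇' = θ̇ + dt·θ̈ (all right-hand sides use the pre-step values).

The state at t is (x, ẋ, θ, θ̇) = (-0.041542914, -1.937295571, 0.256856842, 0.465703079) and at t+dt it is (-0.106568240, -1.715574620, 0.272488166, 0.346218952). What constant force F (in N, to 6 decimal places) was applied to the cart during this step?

F = 13.406369 N

ẍ = (ẋ'−ẋ)/dt = (-1.715574620−-1.937295571)/0.033565 = 6.605719
θ̈ = (θ̇'−θ̇)/dt = (0.346218952−0.465703079)/0.033565 = -3.559783
sinθ=0.254042, cosθ=0.967193
F = (M+m)·ẍ + m·l·cosθ·θ̈ − m·l·sinθ·θ̇² = 13.837746 + -0.424582 − 0.006794 = 13.406369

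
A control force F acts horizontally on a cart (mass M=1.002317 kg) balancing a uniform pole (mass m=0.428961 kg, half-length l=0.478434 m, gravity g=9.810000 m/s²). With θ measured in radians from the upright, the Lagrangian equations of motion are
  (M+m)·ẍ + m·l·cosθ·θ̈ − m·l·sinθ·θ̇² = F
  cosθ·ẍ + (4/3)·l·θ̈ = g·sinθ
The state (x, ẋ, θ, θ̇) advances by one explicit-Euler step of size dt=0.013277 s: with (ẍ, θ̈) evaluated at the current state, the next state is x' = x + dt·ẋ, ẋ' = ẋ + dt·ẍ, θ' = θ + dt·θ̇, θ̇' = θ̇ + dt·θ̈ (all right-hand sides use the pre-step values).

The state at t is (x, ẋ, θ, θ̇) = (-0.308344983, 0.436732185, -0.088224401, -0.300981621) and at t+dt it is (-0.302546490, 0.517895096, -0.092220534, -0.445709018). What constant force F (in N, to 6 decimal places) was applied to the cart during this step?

F = 6.522680 N

ẍ = (ẋ'−ẋ)/dt = (0.517895096−0.436732185)/0.013277 = 6.113046
θ̈ = (θ̇'−θ̇)/dt = (-0.445709018−-0.300981621)/0.013277 = -10.900610
sinθ=-0.088110, cosθ=0.996111
F = (M+m)·ẍ + m·l·cosθ·θ̈ − m·l·sinθ·θ̇² = 8.749468 + -2.228426 − -0.001638 = 6.522680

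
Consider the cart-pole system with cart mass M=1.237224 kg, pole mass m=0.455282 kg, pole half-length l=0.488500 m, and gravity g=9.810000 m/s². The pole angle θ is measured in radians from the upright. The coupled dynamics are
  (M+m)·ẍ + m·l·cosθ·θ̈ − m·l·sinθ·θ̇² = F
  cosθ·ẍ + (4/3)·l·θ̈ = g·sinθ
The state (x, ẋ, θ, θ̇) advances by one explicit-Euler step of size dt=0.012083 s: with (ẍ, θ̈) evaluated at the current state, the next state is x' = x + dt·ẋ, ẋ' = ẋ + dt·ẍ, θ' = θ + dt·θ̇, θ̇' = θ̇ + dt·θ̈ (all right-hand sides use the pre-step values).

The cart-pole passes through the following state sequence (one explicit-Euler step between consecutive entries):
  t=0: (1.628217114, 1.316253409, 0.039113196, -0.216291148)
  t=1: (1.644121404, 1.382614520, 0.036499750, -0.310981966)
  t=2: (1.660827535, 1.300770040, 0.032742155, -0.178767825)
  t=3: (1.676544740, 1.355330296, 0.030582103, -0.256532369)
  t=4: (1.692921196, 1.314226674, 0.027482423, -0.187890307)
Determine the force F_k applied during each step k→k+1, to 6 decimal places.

F_0 = 7.553425 N
F_1 = -9.033040 N
F_2 = 6.211601 N
F_3 = -4.495102 N

step 0→1:
  ẍ = (ẋ'−ẋ)/dt = (1.382614520−1.316253409)/0.012083 = 5.492106
  θ̈ = (θ̇'−θ̇)/dt = (-0.310981966−-0.216291148)/0.012083 = -7.836698
  sinθ=0.039103, cosθ=0.999235
  F = (M+m)·ẍ + m·l·cosθ·θ̈ − m·l·sinθ·θ̇² = 9.295422 + -1.741590 − 0.000407 = 7.553425
step 1→2:
  ẍ = (ẋ'−ẋ)/dt = (1.300770040−1.382614520)/0.012083 = -6.773523
  θ̈ = (θ̇'−θ̇)/dt = (-0.178767825−-0.310981966)/0.012083 = 10.942162
  sinθ=0.036492, cosθ=0.999334
  F = (M+m)·ẍ + m·l·cosθ·θ̈ − m·l·sinθ·θ̇² = -11.464229 + 2.431973 − 0.000785 = -9.033040
step 2→3:
  ẍ = (ẋ'−ẋ)/dt = (1.355330296−1.300770040)/0.012083 = 4.515456
  θ̈ = (θ̇'−θ̇)/dt = (-0.256532369−-0.178767825)/0.012083 = -6.435864
  sinθ=0.032736, cosθ=0.999464
  F = (M+m)·ẍ + m·l·cosθ·θ̈ − m·l·sinθ·θ̇² = 7.642436 + -1.430603 − 0.000233 = 6.211601
step 3→4:
  ẍ = (ẋ'−ẋ)/dt = (1.314226674−1.355330296)/0.012083 = -3.401773
  θ̈ = (θ̇'−θ̇)/dt = (-0.187890307−-0.256532369)/0.012083 = 5.680879
  sinθ=0.030577, cosθ=0.999532
  F = (M+m)·ẍ + m·l·cosθ·θ̈ − m·l·sinθ·θ̇² = -5.757521 + 1.262867 − 0.000448 = -4.495102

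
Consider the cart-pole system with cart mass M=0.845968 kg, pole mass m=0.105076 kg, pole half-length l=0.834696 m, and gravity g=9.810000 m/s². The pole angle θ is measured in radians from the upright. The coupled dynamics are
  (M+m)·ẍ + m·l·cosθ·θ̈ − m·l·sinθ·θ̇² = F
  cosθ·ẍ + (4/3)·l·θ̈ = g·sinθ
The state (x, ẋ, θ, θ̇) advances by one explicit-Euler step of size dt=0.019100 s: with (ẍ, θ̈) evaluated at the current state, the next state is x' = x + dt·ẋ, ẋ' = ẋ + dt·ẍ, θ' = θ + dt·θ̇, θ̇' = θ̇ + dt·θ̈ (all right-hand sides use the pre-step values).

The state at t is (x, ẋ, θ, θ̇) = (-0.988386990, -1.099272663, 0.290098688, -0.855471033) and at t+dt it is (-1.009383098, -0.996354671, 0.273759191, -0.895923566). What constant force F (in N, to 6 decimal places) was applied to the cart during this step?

F = 4.928228 N

ẍ = (ẋ'−ẋ)/dt = (-0.996354671−-1.099272663)/0.019100 = 5.388377
θ̈ = (θ̇'−θ̇)/dt = (-0.895923566−-0.855471033)/0.019100 = -2.117934
sinθ=0.286047, cosθ=0.958216
F = (M+m)·ẍ + m·l·cosθ·θ̈ − m·l·sinθ·θ̇² = 5.124583 + -0.177995 − 0.018360 = 4.928228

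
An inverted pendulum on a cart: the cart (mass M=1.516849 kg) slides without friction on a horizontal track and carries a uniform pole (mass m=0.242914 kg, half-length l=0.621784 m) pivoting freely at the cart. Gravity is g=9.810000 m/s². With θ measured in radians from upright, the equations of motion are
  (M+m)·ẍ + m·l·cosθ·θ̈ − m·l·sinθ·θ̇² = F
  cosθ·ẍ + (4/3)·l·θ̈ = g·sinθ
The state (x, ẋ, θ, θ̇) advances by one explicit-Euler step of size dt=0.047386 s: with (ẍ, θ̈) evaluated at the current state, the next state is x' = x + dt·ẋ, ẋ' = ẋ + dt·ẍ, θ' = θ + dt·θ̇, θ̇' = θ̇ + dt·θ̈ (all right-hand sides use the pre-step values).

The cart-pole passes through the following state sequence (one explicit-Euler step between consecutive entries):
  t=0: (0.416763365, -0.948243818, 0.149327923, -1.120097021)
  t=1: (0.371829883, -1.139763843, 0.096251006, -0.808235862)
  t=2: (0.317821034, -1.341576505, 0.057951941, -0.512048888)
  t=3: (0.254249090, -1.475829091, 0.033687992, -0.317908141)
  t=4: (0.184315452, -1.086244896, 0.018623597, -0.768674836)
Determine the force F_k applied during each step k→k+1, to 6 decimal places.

step 0→1:
  ẍ = (ẋ'−ẋ)/dt = (-1.139763843−-0.948243818)/0.047386 = -4.041701
  θ̈ = (θ̇'−θ̇)/dt = (-0.808235862−-1.120097021)/0.047386 = 6.581293
  sinθ=0.148774, cosθ=0.988871
  F = (M+m)·ẍ + m·l·cosθ·θ̈ − m·l·sinθ·θ̇² = -7.112435 + 0.982976 − 0.028192 = -6.157651
step 1→2:
  ẍ = (ẋ'−ẋ)/dt = (-1.341576505−-1.139763843)/0.047386 = -4.258909
  θ̈ = (θ̇'−θ̇)/dt = (-0.512048888−-0.808235862)/0.047386 = 6.250516
  sinθ=0.096102, cosθ=0.995371
  F = (M+m)·ẍ + m·l·cosθ·θ̈ − m·l·sinθ·θ̇² = -7.494670 + 0.939709 − 0.009482 = -6.564444
step 2→3:
  ẍ = (ẋ'−ẋ)/dt = (-1.475829091−-1.341576505)/0.047386 = -2.833170
  θ̈ = (θ̇'−θ̇)/dt = (-0.317908141−-0.512048888)/0.047386 = 4.097006
  sinθ=0.057920, cosθ=0.998321
  F = (M+m)·ẍ + m·l·cosθ·θ̈ − m·l·sinθ·θ̇² = -4.985707 + 0.617773 − 0.002294 = -4.370228
step 3→4:
  ẍ = (ẋ'−ẋ)/dt = (-1.086244896−-1.475829091)/0.047386 = 8.221504
  θ̈ = (θ̇'−θ̇)/dt = (-0.768674836−-0.317908141)/0.047386 = -9.512656
  sinθ=0.033682, cosθ=0.999433
  F = (M+m)·ẍ + m·l·cosθ·θ̈ − m·l·sinθ·θ̇² = 14.467899 + -1.435977 − 0.000514 = 13.031408

F_0 = -6.157651 N
F_1 = -6.564444 N
F_2 = -4.370228 N
F_3 = 13.031408 N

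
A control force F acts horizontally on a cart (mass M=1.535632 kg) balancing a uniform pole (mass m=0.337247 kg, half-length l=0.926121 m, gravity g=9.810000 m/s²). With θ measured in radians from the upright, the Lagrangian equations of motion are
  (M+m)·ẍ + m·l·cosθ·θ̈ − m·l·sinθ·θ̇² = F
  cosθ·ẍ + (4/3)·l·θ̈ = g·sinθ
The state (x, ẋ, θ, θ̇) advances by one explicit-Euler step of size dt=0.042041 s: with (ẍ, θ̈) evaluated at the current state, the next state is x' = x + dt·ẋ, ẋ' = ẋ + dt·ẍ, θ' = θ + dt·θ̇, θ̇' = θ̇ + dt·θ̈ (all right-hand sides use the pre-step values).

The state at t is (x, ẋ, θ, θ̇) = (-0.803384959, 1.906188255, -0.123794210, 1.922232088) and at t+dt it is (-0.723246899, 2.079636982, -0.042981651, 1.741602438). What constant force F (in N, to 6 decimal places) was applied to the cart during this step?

F = 6.537779 N

ẍ = (ẋ'−ẋ)/dt = (2.079636982−1.906188255)/0.042041 = 4.125704
θ̈ = (θ̇'−θ̇)/dt = (1.741602438−1.922232088)/0.042041 = -4.296512
sinθ=-0.123478, cosθ=0.992347
F = (M+m)·ẍ + m·l·cosθ·θ̈ − m·l·sinθ·θ̇² = 7.726945 + -1.331667 − -0.142501 = 6.537779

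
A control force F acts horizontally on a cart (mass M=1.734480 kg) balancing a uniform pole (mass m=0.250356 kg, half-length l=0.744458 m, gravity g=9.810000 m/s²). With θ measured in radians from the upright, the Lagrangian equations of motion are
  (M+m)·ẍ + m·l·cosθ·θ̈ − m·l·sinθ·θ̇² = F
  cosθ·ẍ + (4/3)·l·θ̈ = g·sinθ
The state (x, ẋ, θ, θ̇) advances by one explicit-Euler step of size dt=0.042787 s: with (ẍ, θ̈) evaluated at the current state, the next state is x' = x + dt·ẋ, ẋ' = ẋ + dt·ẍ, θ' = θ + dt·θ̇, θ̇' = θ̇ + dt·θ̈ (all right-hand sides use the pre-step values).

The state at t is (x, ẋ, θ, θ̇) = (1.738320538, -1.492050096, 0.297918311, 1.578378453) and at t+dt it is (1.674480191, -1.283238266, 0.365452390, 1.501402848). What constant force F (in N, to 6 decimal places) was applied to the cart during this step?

F = 9.229695 N

ẍ = (ẋ'−ẋ)/dt = (-1.283238266−-1.492050096)/0.042787 = 4.880263
θ̈ = (θ̇'−θ̇)/dt = (1.501402848−1.578378453)/0.042787 = -1.799042
sinθ=0.293531, cosθ=0.955950
F = (M+m)·ẍ + m·l·cosθ·θ̈ − m·l·sinθ·θ̇² = 9.686522 + -0.320534 − 0.136293 = 9.229695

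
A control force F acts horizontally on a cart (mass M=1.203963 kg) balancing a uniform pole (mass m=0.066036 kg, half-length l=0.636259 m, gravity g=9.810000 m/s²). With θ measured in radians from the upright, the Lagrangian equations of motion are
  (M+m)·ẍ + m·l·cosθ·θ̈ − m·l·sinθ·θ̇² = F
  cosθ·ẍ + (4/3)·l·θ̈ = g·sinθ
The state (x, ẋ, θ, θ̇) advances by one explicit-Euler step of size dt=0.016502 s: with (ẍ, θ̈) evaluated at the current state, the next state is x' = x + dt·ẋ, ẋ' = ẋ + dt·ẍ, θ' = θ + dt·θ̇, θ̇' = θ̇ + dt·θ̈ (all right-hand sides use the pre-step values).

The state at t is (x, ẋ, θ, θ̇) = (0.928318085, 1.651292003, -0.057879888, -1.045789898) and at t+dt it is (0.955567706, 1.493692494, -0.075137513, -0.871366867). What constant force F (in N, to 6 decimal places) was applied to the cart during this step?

ẍ = (ẋ'−ẋ)/dt = (1.493692494−1.651292003)/0.016502 = -9.550328
θ̈ = (θ̇'−θ̇)/dt = (-0.871366867−-1.045789898)/0.016502 = 10.569812
sinθ=-0.057848, cosθ=0.998325
F = (M+m)·ẍ + m·l·cosθ·θ̈ − m·l·sinθ·θ̇² = -12.128907 + 0.443358 − -0.002658 = -11.682891

F = -11.682891 N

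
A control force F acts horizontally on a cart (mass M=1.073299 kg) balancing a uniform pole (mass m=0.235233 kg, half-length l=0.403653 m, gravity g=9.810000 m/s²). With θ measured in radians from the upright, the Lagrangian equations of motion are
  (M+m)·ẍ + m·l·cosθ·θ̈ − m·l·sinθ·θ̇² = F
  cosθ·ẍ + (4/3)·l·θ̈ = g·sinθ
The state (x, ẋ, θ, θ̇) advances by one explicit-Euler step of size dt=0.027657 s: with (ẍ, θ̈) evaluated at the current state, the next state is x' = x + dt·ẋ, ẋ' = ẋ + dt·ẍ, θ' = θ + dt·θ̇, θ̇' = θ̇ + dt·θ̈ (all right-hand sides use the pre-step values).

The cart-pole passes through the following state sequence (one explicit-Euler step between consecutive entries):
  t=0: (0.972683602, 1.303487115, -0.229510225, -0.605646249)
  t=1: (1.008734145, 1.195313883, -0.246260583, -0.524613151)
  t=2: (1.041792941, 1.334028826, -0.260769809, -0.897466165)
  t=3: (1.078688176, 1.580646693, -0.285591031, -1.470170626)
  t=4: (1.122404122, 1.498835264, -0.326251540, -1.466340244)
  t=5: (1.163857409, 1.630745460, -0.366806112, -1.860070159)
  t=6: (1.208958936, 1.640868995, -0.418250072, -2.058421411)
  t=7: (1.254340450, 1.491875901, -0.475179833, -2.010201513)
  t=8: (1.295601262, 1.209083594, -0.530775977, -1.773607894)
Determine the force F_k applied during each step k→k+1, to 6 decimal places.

F_0 = -4.839153 N
F_1 = 5.327906 N
F_2 = 9.788172 N
F_3 = -3.800297 N
F_4 = 5.026027 N
F_5 = -0.038889 N
F_6 = -6.734603 N
F_7 = -12.481890 N

step 0→1:
  ẍ = (ẋ'−ẋ)/dt = (1.195313883−1.303487115)/0.027657 = -3.911242
  θ̈ = (θ̇'−θ̇)/dt = (-0.524613151−-0.605646249)/0.027657 = 2.929931
  sinθ=-0.227501, cosθ=0.973778
  F = (M+m)·ẍ + m·l·cosθ·θ̈ − m·l·sinθ·θ̇² = -5.117986 + 0.270909 − -0.007924 = -4.839153
step 1→2:
  ẍ = (ẋ'−ẋ)/dt = (1.334028826−1.195313883)/0.027657 = 5.015546
  θ̈ = (θ̇'−θ̇)/dt = (-0.897466165−-0.524613151)/0.027657 = -13.481325
  sinθ=-0.243779, cosθ=0.969831
  F = (M+m)·ẍ + m·l·cosθ·θ̈ − m·l·sinθ·θ̇² = 6.563002 + -1.241466 − -0.006371 = 5.327906
step 2→3:
  ẍ = (ẋ'−ẋ)/dt = (1.580646693−1.334028826)/0.027657 = 8.917014
  θ̈ = (θ̇'−θ̇)/dt = (-1.470170626−-0.897466165)/0.027657 = -20.707396
  sinθ=-0.257824, cosθ=0.966192
  F = (M+m)·ẍ + m·l·cosθ·θ̈ − m·l·sinθ·θ̇² = 11.668199 + -1.899745 − -0.019718 = 9.788172
step 3→4:
  ẍ = (ẋ'−ẋ)/dt = (1.498835264−1.580646693)/0.027657 = -2.958073
  θ̈ = (θ̇'−θ̇)/dt = (-1.466340244−-1.470170626)/0.027657 = 0.138496
  sinθ=-0.281725, cosθ=0.959495
  F = (M+m)·ẍ + m·l·cosθ·θ̈ − m·l·sinθ·θ̇² = -3.870733 + 0.012618 − -0.057818 = -3.800297
step 4→5:
  ẍ = (ẋ'−ẋ)/dt = (1.630745460−1.498835264)/0.027657 = 4.769505
  θ̈ = (θ̇'−θ̇)/dt = (-1.860070159−-1.466340244)/0.027657 = -14.236176
  sinθ=-0.320495, cosθ=0.947250
  F = (M+m)·ẍ + m·l·cosθ·θ̈ − m·l·sinθ·θ̇² = 6.241050 + -1.280456 − -0.065433 = 5.026027
step 5→6:
  ẍ = (ẋ'−ẋ)/dt = (1.640868995−1.630745460)/0.027657 = 0.366039
  θ̈ = (θ̇'−θ̇)/dt = (-2.058421411−-1.860070159)/0.027657 = -7.171828
  sinθ=-0.358636, cosθ=0.933478
  F = (M+m)·ẍ + m·l·cosθ·θ̈ − m·l·sinθ·θ̇² = 0.478973 + -0.635682 − -0.117820 = -0.038889
step 6→7:
  ẍ = (ẋ'−ẋ)/dt = (1.491875901−1.640868995)/0.027657 = -5.387175
  θ̈ = (θ̇'−θ̇)/dt = (-2.010201513−-2.058421411)/0.027657 = 1.743497
  sinθ=-0.406162, cosθ=0.913801
  F = (M+m)·ẍ + m·l·cosθ·θ̈ − m·l·sinθ·θ̇² = -7.049291 + 0.151279 − -0.163408 = -6.734603
step 7→8:
  ẍ = (ẋ'−ẋ)/dt = (1.209083594−1.491875901)/0.027657 = -10.224981
  θ̈ = (θ̇'−θ̇)/dt = (-1.773607894−-2.010201513)/0.027657 = 8.554566
  sinθ=-0.457498, cosθ=0.889210
  F = (M+m)·ẍ + m·l·cosθ·θ̈ − m·l·sinθ·θ̇² = -13.379715 + 0.722286 − -0.175540 = -12.481890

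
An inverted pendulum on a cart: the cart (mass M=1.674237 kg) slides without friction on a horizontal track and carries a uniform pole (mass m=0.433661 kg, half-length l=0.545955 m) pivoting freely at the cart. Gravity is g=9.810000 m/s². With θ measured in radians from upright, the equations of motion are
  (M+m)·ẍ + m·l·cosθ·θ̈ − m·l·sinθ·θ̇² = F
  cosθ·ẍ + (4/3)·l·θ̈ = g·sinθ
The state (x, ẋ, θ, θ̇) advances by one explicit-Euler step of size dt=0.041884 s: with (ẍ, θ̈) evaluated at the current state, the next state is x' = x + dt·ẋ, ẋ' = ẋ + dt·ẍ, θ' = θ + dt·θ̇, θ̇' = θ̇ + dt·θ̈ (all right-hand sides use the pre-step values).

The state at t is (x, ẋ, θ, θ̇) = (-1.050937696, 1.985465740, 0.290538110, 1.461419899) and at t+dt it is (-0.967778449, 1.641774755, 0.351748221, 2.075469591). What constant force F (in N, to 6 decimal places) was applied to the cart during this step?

F = -14.116216 N

ẍ = (ẋ'−ẋ)/dt = (1.641774755−1.985465740)/0.041884 = -8.205782
θ̈ = (θ̇'−θ̇)/dt = (2.075469591−1.461419899)/0.041884 = 14.660722
sinθ=0.286468, cosθ=0.958090
F = (M+m)·ẍ + m·l·cosθ·θ̈ − m·l·sinθ·θ̇² = -17.296952 + 3.325591 − 0.144855 = -14.116216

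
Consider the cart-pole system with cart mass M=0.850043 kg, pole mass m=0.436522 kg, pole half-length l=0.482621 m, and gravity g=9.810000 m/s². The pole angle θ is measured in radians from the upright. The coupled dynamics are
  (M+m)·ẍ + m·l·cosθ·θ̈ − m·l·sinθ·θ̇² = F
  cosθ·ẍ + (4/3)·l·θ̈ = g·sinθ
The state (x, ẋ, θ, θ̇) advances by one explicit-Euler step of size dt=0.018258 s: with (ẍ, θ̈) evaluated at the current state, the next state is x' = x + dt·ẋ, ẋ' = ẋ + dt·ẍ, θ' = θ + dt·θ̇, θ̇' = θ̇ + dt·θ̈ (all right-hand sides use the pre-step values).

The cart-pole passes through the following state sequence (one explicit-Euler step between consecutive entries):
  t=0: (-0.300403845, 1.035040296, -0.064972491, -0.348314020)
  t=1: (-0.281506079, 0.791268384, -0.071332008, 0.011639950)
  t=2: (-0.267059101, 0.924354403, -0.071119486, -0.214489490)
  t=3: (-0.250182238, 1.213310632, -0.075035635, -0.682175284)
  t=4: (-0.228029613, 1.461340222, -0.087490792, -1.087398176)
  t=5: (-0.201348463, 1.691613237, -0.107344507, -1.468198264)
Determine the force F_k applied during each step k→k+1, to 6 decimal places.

F_0 = -13.031270 N
F_1 = 6.775400 N
F_2 = 14.979355 N
F_3 = 12.822346 N
F_4 = 11.870990 N

step 0→1:
  ẍ = (ẋ'−ẋ)/dt = (0.791268384−1.035040296)/0.018258 = -13.351512
  θ̈ = (θ̇'−θ̇)/dt = (0.011639950−-0.348314020)/0.018258 = 19.714863
  sinθ=-0.064927, cosθ=0.997890
  F = (M+m)·ẍ + m·l·cosθ·θ̈ − m·l·sinθ·θ̇² = -17.177588 + 4.144659 − -0.001660 = -13.031270
step 1→2:
  ẍ = (ẋ'−ẋ)/dt = (0.924354403−0.791268384)/0.018258 = 7.289189
  θ̈ = (θ̇'−θ̇)/dt = (-0.214489490−0.011639950)/0.018258 = -12.385225
  sinθ=-0.071272, cosθ=0.997457
  F = (M+m)·ẍ + m·l·cosθ·θ̈ − m·l·sinθ·θ̇² = 9.378016 + -2.602618 − -0.000002 = 6.775400
step 2→3:
  ẍ = (ẋ'−ẋ)/dt = (1.213310632−0.924354403)/0.018258 = 15.826280
  θ̈ = (θ̇'−θ̇)/dt = (-0.682175284−-0.214489490)/0.018258 = -25.615390
  sinθ=-0.071060, cosθ=0.997472
  F = (M+m)·ẍ + m·l·cosθ·θ̈ − m·l·sinθ·θ̇² = 20.361539 + -5.382872 − -0.000689 = 14.979355
step 3→4:
  ẍ = (ẋ'−ẋ)/dt = (1.461340222−1.213310632)/0.018258 = 13.584708
  θ̈ = (θ̇'−θ̇)/dt = (-1.087398176−-0.682175284)/0.018258 = -22.194265
  sinθ=-0.074965, cosθ=0.997186
  F = (M+m)·ẍ + m·l·cosθ·θ̈ − m·l·sinθ·θ̇² = 17.477609 + -4.662613 − -0.007350 = 12.822346
step 4→5:
  ẍ = (ẋ'−ẋ)/dt = (1.691613237−1.461340222)/0.018258 = 12.612171
  θ̈ = (θ̇'−θ̇)/dt = (-1.468198264−-1.087398176)/0.018258 = -20.856616
  sinθ=-0.087379, cosθ=0.996175
  F = (M+m)·ẍ + m·l·cosθ·θ̈ − m·l·sinθ·θ̇² = 16.226378 + -4.377155 − -0.021767 = 11.870990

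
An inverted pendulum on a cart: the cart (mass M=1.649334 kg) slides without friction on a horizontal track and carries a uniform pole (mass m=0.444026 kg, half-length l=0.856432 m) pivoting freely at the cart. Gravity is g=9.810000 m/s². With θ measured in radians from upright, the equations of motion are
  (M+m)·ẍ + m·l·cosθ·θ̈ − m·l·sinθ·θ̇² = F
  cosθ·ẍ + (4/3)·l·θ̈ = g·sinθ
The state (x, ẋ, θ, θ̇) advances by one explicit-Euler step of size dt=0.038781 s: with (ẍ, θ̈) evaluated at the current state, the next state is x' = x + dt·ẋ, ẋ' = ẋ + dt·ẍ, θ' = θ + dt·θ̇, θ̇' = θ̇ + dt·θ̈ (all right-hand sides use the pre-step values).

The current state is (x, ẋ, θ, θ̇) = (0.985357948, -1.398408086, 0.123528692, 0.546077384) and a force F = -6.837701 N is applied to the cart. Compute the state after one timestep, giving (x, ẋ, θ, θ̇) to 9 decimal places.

(0.931126284, -1.557082195, 0.144706119, 0.725024203)

sinθ=0.123214771, cosθ=0.992380028
temp = (F + m·l·θ̇²·sinθ)/(M+m) = (-6.837701 + 0.013972446)/2.093360 = -3.259701415
θ̈ = (g·sinθ − cosθ·temp)/(l·(4/3 − m·cos²θ/(M+m))) = 4.614290990
ẍ = temp − m·l·θ̈·cosθ/(M+m) = -4.091542487
Euler: x'=0.985357948+0.038781·-1.398408086=0.931126284, ẋ'=-1.398408086+0.038781·-4.091542487=-1.557082195
       θ'=0.123528692+0.038781·0.546077384=0.144706119, θ̇'=0.546077384+0.038781·4.614290990=0.725024203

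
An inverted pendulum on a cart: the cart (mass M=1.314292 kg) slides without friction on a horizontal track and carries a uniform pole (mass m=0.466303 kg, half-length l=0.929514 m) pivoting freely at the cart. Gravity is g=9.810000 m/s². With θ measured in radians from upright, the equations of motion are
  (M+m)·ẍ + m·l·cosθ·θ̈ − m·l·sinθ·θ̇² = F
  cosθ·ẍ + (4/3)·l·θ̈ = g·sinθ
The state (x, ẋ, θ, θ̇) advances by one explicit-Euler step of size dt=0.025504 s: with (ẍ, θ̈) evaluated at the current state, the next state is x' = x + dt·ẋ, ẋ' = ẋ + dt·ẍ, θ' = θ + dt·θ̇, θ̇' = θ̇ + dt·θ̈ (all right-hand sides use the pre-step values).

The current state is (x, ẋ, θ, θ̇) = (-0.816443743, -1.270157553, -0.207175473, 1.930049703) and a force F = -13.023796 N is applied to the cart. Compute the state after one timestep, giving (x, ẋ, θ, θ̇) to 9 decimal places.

(-0.848837841, -1.493594940, -0.157951485, 2.064955086)

sinθ=-0.205696597, cosθ=0.978615813
temp = (F + m·l·θ̇²·sinθ)/(M+m) = (-13.023796 + -0.332114807)/1.780595 = -7.500813384
θ̈ = (g·sinθ − cosθ·temp)/(l·(4/3 − m·cos²θ/(M+m))) = 5.289577452
ẍ = temp − m·l·θ̈·cosθ/(M+m) = -8.760876226
Euler: x'=-0.816443743+0.025504·-1.270157553=-0.848837841, ẋ'=-1.270157553+0.025504·-8.760876226=-1.493594940
       θ'=-0.207175473+0.025504·1.930049703=-0.157951485, θ̇'=1.930049703+0.025504·5.289577452=2.064955086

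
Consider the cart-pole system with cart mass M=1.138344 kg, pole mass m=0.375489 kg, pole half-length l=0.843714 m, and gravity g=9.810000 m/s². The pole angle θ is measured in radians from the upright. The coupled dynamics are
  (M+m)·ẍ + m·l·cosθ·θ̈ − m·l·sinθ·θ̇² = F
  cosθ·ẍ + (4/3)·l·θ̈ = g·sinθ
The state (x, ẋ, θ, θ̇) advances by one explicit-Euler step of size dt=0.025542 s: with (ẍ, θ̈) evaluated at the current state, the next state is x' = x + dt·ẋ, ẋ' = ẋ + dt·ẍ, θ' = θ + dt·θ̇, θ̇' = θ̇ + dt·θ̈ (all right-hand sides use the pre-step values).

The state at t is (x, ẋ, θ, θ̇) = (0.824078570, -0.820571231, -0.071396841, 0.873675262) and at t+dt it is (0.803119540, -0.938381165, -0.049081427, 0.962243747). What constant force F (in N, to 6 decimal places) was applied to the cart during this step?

F = -5.869410 N

ẍ = (ẋ'−ẋ)/dt = (-0.938381165−-0.820571231)/0.025542 = -4.612401
θ̈ = (θ̇'−θ̇)/dt = (0.962243747−0.873675262)/0.025542 = 3.467563
sinθ=-0.071336, cosθ=0.997452
F = (M+m)·ẍ + m·l·cosθ·θ̈ − m·l·sinθ·θ̇² = -6.982404 + 1.095744 − -0.017251 = -5.869410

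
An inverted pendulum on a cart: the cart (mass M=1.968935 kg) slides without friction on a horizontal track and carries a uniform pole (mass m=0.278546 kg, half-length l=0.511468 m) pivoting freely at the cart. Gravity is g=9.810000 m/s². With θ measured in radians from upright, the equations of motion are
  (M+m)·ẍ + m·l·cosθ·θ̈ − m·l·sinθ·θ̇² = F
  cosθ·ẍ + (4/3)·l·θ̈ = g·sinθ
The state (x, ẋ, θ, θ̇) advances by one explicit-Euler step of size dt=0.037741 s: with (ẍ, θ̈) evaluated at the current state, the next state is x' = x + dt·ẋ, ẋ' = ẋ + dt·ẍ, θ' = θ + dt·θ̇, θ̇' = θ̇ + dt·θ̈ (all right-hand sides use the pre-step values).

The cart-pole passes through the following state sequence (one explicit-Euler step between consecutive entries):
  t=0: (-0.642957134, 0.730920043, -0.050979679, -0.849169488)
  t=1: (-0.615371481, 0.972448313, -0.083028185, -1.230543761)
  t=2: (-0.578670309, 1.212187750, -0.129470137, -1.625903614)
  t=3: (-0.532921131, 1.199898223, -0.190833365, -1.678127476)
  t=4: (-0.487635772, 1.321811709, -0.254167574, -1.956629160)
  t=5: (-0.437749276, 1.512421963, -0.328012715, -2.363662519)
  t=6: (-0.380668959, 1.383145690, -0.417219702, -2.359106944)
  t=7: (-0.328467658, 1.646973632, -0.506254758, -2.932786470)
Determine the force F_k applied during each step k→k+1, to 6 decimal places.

F_0 = 12.950504 N
F_1 = 12.807112 N
F_2 = -0.878706 N
F_3 = 6.303839 N
F_4 = 10.000869 N
F_5 = -7.425712 N
F_6 = 14.052477 N

step 0→1:
  ẍ = (ẋ'−ẋ)/dt = (0.972448313−0.730920043)/0.037741 = 6.399626
  θ̈ = (θ̇'−θ̇)/dt = (-1.230543761−-0.849169488)/0.037741 = -10.105039
  sinθ=-0.050958, cosθ=0.998701
  F = (M+m)·ẍ + m·l·cosθ·θ̈ − m·l·sinθ·θ̇² = 14.383037 + -1.437768 − -0.005235 = 12.950504
step 1→2:
  ẍ = (ẋ'−ẋ)/dt = (1.212187750−0.972448313)/0.037741 = 6.352228
  θ̈ = (θ̇'−θ̇)/dt = (-1.625903614−-1.230543761)/0.037741 = -10.475606
  sinθ=-0.082933, cosθ=0.996555
  F = (M+m)·ẍ + m·l·cosθ·θ̈ − m·l·sinθ·θ̇² = 14.276512 + -1.487291 − -0.017891 = 12.807112
step 2→3:
  ẍ = (ẋ'−ẋ)/dt = (1.199898223−1.212187750)/0.037741 = -0.325628
  θ̈ = (θ̇'−θ̇)/dt = (-1.678127476−-1.625903614)/0.037741 = -1.383743
  sinθ=-0.129109, cosθ=0.991630
  F = (M+m)·ẍ + m·l·cosθ·θ̈ − m·l·sinθ·θ̇² = -0.731843 + -0.195488 − -0.048625 = -0.878706
step 3→4:
  ẍ = (ẋ'−ẋ)/dt = (1.321811709−1.199898223)/0.037741 = 3.230266
  θ̈ = (θ̇'−θ̇)/dt = (-1.956629160−-1.678127476)/0.037741 = -7.379287
  sinθ=-0.189677, cosθ=0.981847
  F = (M+m)·ẍ + m·l·cosθ·θ̈ − m·l·sinθ·θ̇² = 7.259962 + -1.032223 − -0.076099 = 6.303839
step 4→5:
  ẍ = (ẋ'−ẋ)/dt = (1.512421963−1.321811709)/0.037741 = 5.050482
  θ̈ = (θ̇'−θ̇)/dt = (-2.363662519−-1.956629160)/0.037741 = -10.784912
  sinθ=-0.251440, cosθ=0.967873
  F = (M+m)·ẍ + m·l·cosθ·θ̈ − m·l·sinθ·θ̇² = 11.350863 + -1.487135 − -0.137141 = 10.000869
step 5→6:
  ẍ = (ẋ'−ẋ)/dt = (1.383145690−1.512421963)/0.037741 = -3.425354
  θ̈ = (θ̇'−θ̇)/dt = (-2.359106944−-2.363662519)/0.037741 = 0.120706
  sinθ=-0.322162, cosθ=0.946684
  F = (M+m)·ẍ + m·l·cosθ·θ̈ − m·l·sinθ·θ̇² = -7.698417 + 0.016280 − -0.256425 = -7.425712
step 6→7:
  ẍ = (ẋ'−ẋ)/dt = (1.646973632−1.383145690)/0.037741 = 6.990486
  θ̈ = (θ̇'−θ̇)/dt = (-2.932786470−-2.359106944)/0.037741 = -15.200433
  sinθ=-0.405220, cosθ=0.914219
  F = (M+m)·ẍ + m·l·cosθ·θ̈ − m·l·sinθ·θ̇² = 15.710985 + -1.979801 − -0.321293 = 14.052477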